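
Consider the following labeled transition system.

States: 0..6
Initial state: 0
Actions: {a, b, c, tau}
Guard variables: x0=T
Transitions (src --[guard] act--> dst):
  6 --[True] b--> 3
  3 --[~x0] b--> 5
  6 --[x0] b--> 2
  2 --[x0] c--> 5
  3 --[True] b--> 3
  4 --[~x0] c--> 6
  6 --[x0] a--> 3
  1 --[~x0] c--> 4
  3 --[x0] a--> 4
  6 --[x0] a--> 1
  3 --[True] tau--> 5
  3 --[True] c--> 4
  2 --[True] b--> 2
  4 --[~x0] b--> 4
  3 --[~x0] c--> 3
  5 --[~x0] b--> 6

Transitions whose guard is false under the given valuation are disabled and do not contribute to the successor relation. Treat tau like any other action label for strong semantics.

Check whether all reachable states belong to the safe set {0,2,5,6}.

Allowed set {0,2,5,6}
Reachable = {0}
  0: ✓

Answer: INVARIANT HOLDS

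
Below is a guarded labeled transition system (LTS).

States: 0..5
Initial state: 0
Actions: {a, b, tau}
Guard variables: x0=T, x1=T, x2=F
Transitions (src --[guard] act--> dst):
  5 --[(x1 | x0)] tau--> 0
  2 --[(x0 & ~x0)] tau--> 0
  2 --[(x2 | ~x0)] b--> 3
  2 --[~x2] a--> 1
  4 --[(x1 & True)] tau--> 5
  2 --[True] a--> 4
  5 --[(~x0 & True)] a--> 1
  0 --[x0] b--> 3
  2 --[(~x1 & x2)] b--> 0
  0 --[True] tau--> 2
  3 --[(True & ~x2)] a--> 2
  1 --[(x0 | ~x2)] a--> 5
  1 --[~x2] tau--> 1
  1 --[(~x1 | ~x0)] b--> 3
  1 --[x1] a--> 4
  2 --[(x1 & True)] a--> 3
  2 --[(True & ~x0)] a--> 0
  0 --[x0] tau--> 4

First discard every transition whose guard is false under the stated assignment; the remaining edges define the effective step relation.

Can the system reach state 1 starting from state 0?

Answer: REACHABLE

Working:
After dropping false guards: 12 live edges.
Layer 0: {0}
Layer 1: {2,3,4}  now seen {0,2,3,4}
Layer 2: {1,5}  now seen {0,1,2,3,4,5}
R = {0,1,2,3,4,5}
Path to 1: tau·a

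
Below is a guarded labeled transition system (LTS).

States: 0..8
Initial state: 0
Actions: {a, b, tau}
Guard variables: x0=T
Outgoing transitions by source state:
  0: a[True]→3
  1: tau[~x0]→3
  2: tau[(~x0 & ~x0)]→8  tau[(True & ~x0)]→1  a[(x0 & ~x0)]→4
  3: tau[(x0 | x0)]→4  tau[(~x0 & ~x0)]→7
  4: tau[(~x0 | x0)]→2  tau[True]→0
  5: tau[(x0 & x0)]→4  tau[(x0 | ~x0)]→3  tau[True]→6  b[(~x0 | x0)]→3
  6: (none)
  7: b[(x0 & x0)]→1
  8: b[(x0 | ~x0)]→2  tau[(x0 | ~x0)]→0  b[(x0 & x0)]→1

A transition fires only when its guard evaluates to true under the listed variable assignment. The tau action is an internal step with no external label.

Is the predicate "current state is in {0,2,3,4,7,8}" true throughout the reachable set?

Inv-set: {0,2,3,4,7,8}
Reachable = {0,2,3,4}
  0: safe
  2: safe
  3: safe
  4: safe

Answer: INVARIANT HOLDS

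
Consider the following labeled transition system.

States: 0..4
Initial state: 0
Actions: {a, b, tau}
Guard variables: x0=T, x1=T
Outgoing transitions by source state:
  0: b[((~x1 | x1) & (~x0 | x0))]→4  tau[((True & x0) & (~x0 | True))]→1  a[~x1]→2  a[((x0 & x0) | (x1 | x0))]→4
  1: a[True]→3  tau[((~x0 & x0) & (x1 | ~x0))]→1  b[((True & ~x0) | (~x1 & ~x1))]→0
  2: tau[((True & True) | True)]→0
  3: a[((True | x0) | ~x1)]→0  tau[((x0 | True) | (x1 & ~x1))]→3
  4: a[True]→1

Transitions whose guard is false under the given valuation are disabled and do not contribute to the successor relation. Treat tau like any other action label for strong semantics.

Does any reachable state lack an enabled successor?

Answer: DEADLOCK-FREE

Working:
R = {0,1,3,4}
  0: a→4  b→4  tau→1  [deg 3]
  1: a→3  [deg 1]
  3: a→0  tau→3  [deg 2]
  4: a→1  [deg 1]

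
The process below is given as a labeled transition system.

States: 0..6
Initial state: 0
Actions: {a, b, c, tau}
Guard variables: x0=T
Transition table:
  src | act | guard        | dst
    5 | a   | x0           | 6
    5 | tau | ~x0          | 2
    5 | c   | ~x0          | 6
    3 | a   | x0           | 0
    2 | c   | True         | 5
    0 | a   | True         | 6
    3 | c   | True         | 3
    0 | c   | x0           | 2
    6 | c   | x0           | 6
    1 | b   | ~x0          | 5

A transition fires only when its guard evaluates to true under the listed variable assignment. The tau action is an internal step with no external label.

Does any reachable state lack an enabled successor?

R = {0,2,5,6}
  0: a→6  c→2  [2 out]
  2: c→5  [1 out]
  5: a→6  [1 out]
  6: c→6  [1 out]

Answer: DEADLOCK-FREE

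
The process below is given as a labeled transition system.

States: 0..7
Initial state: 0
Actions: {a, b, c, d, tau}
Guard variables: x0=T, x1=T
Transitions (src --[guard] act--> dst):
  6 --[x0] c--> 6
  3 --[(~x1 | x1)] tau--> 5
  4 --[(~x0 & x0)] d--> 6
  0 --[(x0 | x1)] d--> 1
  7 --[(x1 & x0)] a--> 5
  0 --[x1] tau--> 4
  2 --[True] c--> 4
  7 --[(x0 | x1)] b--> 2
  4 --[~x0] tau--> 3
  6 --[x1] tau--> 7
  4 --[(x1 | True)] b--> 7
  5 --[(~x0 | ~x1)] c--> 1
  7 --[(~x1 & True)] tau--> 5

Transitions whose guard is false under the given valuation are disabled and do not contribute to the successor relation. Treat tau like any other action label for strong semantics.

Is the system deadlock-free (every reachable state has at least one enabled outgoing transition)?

R = {0,1,2,4,5,7}
  0: d→1  tau→4  [2 out]
  1: ∅  [STUCK]
  2: c→4  [1 out]
  4: b→7  [1 out]
  5: ∅  [STUCK]
  7: a→5  b→2  [2 out]
trace reaching 1: d

Answer: DEADLOCK at state 1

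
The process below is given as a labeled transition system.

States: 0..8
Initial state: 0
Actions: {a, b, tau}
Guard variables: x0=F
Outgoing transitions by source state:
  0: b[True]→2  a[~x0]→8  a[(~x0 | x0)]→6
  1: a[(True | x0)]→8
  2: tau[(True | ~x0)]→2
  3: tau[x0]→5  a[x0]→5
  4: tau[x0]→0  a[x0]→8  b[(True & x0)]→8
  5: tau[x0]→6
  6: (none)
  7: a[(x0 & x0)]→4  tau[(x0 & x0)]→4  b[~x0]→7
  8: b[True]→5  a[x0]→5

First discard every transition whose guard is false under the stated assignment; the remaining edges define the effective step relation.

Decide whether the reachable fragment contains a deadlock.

Reach set: {0,2,5,6,8}
  0: a→6  a→8  b→2  [deg 3]
  2: tau→2  [deg 1]
  5: ∅  [deadlock]
  6: ∅  [deadlock]
  8: b→5  [deg 1]
Path to 5: a·b

Answer: DEADLOCK at state 5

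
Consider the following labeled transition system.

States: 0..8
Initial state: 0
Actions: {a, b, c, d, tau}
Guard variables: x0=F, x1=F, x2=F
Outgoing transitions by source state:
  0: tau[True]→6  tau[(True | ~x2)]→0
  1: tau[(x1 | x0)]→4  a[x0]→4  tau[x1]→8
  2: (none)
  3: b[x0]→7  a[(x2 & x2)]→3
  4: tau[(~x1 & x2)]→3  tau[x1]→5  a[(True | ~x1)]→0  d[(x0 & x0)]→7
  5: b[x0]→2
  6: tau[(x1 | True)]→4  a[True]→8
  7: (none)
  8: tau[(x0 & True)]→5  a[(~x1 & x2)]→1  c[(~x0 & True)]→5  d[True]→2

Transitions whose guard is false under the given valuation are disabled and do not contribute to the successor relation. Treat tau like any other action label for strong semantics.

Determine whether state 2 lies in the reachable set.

After dropping false guards: 7 live edges.
Layer 0: {0}
Layer 1: {6}  cumulative {0,6}
Layer 2: {4,8}  cumulative {0,4,6,8}
Layer 3: {2,5}  cumulative {0,2,4,5,6,8}
R = {0,2,4,5,6,8}
Path to 2: tau·a·d

Answer: REACHABLE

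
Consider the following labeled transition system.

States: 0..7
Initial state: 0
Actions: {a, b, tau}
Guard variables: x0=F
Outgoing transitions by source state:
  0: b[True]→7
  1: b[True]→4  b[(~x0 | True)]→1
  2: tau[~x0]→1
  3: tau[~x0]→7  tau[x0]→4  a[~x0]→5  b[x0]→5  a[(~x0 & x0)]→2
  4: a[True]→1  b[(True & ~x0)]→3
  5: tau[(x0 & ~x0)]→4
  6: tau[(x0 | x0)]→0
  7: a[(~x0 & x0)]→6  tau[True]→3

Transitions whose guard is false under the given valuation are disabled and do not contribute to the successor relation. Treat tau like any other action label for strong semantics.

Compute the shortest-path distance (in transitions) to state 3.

BFS to 3:
  L0 = {0}
  L1 = {7}
  L2 = {3}
3 enters at depth 2; path b·tau

Answer: 2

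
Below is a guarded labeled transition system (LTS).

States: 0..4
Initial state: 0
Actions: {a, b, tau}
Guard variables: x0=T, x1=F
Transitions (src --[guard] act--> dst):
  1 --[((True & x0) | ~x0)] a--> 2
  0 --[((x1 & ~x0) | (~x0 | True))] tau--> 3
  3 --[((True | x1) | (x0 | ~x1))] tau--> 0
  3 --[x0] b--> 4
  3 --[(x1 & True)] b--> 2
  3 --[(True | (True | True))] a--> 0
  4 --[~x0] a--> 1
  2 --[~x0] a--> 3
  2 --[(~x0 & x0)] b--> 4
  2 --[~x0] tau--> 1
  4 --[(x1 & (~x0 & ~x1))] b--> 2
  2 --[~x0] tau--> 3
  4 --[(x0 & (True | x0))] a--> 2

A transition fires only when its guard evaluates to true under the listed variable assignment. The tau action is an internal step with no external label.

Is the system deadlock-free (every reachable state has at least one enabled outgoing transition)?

Answer: DEADLOCK at state 2

Trace:
Reachable = {0,2,3,4}
  0: tau→3  [1 out]
  2: ∅  [deadlock]
  3: a→0  b→4  tau→0  [3 out]
  4: a→2  [1 out]
witness 2: tau·b·a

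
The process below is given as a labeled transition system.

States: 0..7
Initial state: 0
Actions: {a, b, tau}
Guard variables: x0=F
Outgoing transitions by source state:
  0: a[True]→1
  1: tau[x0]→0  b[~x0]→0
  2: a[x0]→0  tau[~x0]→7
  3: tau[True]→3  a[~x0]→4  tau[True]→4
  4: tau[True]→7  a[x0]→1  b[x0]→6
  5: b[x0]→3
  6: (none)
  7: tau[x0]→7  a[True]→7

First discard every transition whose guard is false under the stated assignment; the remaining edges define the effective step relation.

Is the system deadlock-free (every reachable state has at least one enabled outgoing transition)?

Answer: DEADLOCK-FREE

Working:
Reach set: {0,1}
  0: a→1  [1 out]
  1: b→0  [1 out]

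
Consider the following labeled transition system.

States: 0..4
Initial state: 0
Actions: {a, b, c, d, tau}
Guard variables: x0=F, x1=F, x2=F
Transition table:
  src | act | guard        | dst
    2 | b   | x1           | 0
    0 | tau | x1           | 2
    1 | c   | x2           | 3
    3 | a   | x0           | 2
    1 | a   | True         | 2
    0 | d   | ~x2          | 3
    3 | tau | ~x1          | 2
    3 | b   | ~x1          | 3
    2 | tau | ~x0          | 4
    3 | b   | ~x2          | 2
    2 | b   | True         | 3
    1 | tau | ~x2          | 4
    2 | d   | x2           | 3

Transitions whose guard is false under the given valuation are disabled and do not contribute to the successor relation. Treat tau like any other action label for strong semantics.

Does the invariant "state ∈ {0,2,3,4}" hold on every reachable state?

Inv-set: {0,2,3,4}
Reach set: {0,2,3,4}
  0: safe
  2: safe
  3: safe
  4: safe

Answer: INVARIANT HOLDS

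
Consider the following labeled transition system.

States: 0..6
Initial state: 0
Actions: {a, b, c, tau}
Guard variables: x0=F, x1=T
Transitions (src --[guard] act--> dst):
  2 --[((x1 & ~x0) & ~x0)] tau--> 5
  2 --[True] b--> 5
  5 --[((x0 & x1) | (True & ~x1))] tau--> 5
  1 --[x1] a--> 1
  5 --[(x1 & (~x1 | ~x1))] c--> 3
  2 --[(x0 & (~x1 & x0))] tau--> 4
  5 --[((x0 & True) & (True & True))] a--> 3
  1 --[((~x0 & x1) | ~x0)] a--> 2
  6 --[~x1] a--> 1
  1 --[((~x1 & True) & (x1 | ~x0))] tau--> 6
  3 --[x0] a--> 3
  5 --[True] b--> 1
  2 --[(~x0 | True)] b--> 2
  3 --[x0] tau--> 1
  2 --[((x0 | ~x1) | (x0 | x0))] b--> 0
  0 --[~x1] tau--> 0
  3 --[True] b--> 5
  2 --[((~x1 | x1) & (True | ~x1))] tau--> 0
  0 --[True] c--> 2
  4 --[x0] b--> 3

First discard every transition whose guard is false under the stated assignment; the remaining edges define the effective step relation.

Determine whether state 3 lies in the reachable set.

Answer: UNREACHABLE

Working:
9 transition(s) survive guard evaluation.
Layer 0: {0}
Layer 1: {2}  now seen {0,2}
Layer 2: {5}  now seen {0,2,5}
Layer 3: {1}  now seen {0,1,2,5}
Reachable = {0,1,2,5}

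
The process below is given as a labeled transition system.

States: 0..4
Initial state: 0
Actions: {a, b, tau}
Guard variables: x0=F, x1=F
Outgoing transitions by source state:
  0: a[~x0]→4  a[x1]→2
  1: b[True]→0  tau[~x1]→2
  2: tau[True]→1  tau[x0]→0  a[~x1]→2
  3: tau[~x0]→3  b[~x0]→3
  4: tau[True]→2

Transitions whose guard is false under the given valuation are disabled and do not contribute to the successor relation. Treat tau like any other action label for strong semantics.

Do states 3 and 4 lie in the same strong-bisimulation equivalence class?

Compute ~ classes (split until stable):
  π0 = {{0,1,2,3,4}}
  π1 = {{0},{1,3},{2},{4}}
  π2 = {{0},{1},{2},{3},{4}}
stable after 3 split(s): 5 block(s)
3∈{3}, 4∈{4}

Answer: NOT BISIMILAR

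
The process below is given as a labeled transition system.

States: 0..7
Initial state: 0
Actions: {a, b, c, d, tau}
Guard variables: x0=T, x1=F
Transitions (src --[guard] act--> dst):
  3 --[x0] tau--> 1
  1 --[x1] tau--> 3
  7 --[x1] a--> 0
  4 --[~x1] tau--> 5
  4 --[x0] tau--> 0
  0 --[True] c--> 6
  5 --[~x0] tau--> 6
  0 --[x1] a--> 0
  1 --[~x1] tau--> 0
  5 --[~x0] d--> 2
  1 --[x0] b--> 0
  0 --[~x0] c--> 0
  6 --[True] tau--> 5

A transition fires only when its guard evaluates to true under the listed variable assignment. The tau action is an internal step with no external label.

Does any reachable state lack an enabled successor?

Reach set: {0,5,6}
  0: c→6  [deg 1]
  5: ∅  [deadlock]
  6: tau→5  [deg 1]
witness 5: c·tau

Answer: DEADLOCK at state 5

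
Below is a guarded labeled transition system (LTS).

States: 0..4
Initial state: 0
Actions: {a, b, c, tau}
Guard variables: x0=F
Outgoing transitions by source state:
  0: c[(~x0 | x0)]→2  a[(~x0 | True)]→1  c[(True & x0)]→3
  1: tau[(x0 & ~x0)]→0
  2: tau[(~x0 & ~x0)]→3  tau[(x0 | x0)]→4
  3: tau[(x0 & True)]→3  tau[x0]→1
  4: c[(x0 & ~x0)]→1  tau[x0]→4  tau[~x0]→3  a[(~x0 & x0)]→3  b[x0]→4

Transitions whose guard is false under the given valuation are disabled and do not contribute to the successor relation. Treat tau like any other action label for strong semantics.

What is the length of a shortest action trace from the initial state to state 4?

Answer: UNREACHABLE

Working:
BFS to 4:
  Layer 0: {0}
  Layer 1: {1,2}
  Layer 2: {3}
4 never appears.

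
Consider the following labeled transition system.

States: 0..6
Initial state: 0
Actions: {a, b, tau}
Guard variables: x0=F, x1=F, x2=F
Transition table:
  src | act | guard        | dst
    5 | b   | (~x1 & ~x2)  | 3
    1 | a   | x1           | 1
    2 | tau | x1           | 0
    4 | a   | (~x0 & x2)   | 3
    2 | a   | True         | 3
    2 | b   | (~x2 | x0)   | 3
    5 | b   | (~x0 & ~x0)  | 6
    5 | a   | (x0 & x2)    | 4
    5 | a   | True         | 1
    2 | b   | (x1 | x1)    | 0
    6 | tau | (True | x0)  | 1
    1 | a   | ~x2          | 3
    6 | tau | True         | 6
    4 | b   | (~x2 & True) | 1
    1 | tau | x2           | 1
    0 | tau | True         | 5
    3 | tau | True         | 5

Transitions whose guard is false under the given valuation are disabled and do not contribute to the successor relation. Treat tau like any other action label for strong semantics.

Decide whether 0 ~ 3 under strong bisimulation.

Refine partition for ~:
  π0 = {{0,1,2,3,4,5,6}}
  π1 = {{0,3,6},{1},{2,5},{4}}
  π2 = {{0,3},{1},{2},{4},{5},{6}}
stable after 3 split(s): 6 block(s)
class of 0: {0,3}; class of 3: {0,3}

Answer: BISIMILAR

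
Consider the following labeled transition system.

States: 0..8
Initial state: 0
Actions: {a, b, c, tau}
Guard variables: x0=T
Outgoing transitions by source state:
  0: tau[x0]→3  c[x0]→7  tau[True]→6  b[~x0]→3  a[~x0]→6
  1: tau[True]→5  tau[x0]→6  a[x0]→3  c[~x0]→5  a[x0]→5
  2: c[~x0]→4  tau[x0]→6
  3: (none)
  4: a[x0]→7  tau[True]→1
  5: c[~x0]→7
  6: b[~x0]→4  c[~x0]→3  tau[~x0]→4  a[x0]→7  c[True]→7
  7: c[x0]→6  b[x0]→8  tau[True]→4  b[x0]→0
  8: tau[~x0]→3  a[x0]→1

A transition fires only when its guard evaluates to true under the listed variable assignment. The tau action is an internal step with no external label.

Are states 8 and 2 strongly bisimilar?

Answer: NOT BISIMILAR

Trace:
Refine partition for ~:
  π0 = {{0,1,2,3,4,5,6,7,8}}
  π1 = {{0},{1,4},{2},{3,5},{6},{7},{8}}
  π2 = {{0},{1},{2},{3,5},{4},{6},{7},{8}}
8 equivalence class(es) (converged in 3)
class of 8: {8}; class of 2: {2}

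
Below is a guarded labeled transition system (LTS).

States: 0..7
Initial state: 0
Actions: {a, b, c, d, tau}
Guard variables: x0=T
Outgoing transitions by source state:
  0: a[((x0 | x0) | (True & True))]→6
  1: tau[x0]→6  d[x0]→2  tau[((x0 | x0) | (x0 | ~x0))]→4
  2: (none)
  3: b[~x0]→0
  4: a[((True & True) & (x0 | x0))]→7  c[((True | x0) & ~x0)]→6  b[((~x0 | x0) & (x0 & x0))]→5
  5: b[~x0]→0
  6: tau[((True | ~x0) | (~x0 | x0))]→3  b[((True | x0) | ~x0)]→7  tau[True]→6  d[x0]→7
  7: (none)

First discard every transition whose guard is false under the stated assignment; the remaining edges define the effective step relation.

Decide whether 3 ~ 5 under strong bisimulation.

Answer: BISIMILAR

Trace:
Compute ~ classes (split until stable):
  π0 = {{0,1,2,3,4,5,6,7}}
  π1 = {{0},{1},{2,3,5,7},{4},{6}}
5 equivalence class(es) (converged in 2)
class of 3: {2,3,5,7}; class of 5: {2,3,5,7}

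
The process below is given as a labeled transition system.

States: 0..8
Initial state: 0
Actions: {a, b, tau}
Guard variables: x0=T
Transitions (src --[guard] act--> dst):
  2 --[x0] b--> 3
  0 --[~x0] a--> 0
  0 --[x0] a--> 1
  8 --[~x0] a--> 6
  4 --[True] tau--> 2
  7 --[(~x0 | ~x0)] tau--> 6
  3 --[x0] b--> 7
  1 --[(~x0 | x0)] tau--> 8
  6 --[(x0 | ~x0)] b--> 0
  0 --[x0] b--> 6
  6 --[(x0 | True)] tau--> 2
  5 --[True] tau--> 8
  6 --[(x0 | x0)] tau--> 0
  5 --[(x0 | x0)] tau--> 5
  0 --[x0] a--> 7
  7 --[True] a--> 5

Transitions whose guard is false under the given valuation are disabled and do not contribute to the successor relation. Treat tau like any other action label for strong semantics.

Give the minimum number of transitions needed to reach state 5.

Answer: 2

Trace:
Breadth-first toward 5:
  L0 = {0}
  L1 = {1,6,7}
  L2 = {2,5,8}
first hit 5 at d=2 via a·a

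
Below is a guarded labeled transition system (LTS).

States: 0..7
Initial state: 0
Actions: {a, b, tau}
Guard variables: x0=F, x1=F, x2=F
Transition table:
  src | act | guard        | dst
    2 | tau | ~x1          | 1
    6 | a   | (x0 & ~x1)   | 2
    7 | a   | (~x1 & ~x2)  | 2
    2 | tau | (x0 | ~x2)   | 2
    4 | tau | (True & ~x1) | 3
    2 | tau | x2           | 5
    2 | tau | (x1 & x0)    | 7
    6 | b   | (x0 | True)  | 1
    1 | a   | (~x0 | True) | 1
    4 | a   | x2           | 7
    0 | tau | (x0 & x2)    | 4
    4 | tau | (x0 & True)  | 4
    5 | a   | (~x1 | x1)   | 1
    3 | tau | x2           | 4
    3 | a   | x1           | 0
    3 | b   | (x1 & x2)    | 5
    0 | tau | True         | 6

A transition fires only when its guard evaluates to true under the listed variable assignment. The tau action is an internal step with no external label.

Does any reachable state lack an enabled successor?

Answer: DEADLOCK-FREE

Trace:
Reachable = {0,1,6}
  0: tau→6  [1 exit(s)]
  1: a→1  [1 exit(s)]
  6: b→1  [1 exit(s)]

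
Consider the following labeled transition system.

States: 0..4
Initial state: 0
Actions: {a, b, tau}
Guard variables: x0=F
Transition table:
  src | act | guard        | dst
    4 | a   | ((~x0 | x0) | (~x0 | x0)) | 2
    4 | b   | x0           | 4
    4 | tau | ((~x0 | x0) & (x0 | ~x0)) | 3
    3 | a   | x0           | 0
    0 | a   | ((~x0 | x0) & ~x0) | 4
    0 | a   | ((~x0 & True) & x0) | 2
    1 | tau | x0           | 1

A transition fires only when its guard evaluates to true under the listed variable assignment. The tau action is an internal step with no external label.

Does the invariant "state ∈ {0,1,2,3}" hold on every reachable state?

Answer: INVARIANT VIOLATED at state 4

Trace:
Inv-set: {0,1,2,3}
R = {0,2,3,4}
  0: ✓
  2: ✓
  3: ✓
  4: VIOLATES
reach 4 via a — violates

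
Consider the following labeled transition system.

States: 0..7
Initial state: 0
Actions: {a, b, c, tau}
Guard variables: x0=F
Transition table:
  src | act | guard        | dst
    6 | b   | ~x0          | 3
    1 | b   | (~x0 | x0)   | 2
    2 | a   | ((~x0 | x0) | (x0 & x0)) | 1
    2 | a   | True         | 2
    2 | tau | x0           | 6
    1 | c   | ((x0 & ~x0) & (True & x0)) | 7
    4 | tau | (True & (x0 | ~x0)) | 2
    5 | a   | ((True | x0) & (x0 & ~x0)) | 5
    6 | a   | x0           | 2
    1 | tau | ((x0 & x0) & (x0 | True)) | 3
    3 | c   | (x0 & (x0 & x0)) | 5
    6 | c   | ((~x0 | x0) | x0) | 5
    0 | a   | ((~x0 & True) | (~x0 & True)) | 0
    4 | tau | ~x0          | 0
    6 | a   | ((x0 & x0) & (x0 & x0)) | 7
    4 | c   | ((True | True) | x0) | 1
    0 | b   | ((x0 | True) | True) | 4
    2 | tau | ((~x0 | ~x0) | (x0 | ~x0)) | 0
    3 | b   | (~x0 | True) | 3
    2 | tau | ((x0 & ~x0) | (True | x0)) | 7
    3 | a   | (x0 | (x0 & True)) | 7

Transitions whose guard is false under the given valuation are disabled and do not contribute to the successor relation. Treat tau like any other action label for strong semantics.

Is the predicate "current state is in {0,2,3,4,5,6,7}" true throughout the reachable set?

Answer: INVARIANT VIOLATED at state 1

Analysis:
Allowed set {0,2,3,4,5,6,7}
Reachable = {0,1,2,4,7}
  0: safe
  1: VIOLATES
  2: safe
  4: safe
  7: safe
witness against invariant: b·c → 1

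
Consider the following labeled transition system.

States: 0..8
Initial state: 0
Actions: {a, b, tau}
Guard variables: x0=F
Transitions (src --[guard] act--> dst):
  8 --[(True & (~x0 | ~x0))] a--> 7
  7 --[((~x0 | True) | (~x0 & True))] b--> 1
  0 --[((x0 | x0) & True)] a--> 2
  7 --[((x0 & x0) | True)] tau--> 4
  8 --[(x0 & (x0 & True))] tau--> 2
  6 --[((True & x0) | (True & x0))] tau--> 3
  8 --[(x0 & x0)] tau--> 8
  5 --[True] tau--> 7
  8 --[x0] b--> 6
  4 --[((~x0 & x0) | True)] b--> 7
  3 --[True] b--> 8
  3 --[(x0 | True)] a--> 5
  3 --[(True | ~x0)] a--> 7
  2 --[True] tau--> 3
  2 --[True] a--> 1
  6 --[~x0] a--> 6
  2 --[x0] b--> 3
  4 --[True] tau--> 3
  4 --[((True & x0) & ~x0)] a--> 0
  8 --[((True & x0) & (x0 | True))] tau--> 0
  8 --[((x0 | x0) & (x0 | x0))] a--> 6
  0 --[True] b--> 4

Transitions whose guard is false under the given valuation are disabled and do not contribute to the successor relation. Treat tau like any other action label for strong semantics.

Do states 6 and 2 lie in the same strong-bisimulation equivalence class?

Answer: NOT BISIMILAR

Trace:
Compute ~ classes (split until stable):
  π0 = {{0,1,2,3,4,5,6,7,8}}
  π1 = {{0},{1},{2},{3},{4,7},{5},{6,8}}
  π2 = {{0},{1},{2},{3},{4},{5},{6},{7},{8}}
9 equivalence class(es) (converged in 3)
class of 6: {6}; class of 2: {2}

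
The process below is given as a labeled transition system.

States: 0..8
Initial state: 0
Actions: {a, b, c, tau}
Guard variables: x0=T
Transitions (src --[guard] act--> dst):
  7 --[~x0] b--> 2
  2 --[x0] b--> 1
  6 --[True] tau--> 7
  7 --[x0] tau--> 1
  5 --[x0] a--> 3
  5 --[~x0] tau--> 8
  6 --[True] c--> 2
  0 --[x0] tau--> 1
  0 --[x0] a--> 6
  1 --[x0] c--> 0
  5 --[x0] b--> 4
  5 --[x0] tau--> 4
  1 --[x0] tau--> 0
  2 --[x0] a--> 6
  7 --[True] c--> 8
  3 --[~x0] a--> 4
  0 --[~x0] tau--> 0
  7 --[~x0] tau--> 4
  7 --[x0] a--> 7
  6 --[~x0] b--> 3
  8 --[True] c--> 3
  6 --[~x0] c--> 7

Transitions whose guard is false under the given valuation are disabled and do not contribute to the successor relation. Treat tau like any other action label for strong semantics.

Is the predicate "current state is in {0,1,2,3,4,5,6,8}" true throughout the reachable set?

Answer: INVARIANT VIOLATED at state 7

Trace:
Allowed set {0,1,2,3,4,5,6,8}
Reachable = {0,1,2,3,6,7,8}
  0: safe
  1: safe
  2: safe
  3: safe
  6: safe
  7: outside
  8: safe
counterexample path to 7: a·tau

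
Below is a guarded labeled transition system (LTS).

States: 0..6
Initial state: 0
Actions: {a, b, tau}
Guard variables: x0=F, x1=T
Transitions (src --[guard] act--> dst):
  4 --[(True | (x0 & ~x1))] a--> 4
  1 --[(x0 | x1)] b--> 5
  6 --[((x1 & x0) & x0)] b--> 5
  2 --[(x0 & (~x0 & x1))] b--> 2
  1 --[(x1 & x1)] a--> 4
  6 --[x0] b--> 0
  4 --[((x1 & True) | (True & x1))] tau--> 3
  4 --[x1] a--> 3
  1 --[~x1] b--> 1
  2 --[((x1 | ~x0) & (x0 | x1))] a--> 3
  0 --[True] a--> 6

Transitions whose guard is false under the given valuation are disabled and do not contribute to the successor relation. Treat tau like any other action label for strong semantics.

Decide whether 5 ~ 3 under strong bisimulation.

Answer: BISIMILAR

Trace:
Refine partition for ~:
  round 0: {{0,1,2,3,4,5,6}}
  round 1: {{0,2},{1},{3,5,6},{4}}
Fixed point at round 2; 4 class(es).
[5]={3,5,6}  [3]={3,5,6}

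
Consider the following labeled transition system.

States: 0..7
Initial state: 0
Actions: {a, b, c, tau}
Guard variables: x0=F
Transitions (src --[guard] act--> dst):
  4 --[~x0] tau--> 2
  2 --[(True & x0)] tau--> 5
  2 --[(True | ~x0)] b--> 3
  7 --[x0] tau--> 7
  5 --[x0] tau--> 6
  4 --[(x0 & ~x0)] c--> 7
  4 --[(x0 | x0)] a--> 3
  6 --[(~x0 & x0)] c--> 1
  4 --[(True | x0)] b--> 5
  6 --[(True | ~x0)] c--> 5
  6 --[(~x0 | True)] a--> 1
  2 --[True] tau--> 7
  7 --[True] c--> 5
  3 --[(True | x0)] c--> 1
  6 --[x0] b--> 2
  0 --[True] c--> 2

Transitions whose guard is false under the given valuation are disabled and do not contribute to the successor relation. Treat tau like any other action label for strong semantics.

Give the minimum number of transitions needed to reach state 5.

Layered search for 5:
  L0 = {0}
  L1 = {2}
  L2 = {3,7}
  L3 = {1,5}
5 enters at depth 3; path c·tau·c

Answer: 3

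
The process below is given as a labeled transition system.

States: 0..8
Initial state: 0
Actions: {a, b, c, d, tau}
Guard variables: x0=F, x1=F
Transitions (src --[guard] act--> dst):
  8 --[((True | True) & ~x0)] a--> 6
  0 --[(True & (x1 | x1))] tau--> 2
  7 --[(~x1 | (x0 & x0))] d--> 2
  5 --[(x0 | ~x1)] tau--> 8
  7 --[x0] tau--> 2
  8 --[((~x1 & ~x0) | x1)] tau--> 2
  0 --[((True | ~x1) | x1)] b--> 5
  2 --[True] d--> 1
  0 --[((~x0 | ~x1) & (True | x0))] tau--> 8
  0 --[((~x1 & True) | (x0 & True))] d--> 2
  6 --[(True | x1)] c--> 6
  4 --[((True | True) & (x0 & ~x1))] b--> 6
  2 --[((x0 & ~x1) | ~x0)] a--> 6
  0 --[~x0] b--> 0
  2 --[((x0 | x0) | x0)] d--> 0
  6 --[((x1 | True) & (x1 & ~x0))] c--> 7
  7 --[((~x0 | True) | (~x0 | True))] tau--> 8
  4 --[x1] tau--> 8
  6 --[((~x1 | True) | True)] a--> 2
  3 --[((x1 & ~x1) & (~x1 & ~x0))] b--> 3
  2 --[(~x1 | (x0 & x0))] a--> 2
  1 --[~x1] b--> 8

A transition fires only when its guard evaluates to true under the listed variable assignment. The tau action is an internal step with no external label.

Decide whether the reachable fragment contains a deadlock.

Reachable = {0,1,2,5,6,8}
  0: b→0  b→5  d→2  tau→8  [4 out]
  1: b→8  [1 out]
  2: a→2  a→6  d→1  [3 out]
  5: tau→8  [1 out]
  6: a→2  c→6  [2 out]
  8: a→6  tau→2  [2 out]

Answer: DEADLOCK-FREE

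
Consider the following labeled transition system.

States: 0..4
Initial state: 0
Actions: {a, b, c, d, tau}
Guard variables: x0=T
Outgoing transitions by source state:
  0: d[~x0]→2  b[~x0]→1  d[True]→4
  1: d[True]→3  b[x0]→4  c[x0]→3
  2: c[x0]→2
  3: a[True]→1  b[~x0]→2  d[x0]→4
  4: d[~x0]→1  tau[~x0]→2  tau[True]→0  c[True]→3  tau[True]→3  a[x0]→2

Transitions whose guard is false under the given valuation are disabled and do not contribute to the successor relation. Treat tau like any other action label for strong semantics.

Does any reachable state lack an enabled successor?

Answer: DEADLOCK-FREE

Working:
Reachable = {0,1,2,3,4}
  0: d→4  [deg 1]
  1: b→4  c→3  d→3  [deg 3]
  2: c→2  [deg 1]
  3: a→1  d→4  [deg 2]
  4: a→2  c→3  tau→0  tau→3  [deg 4]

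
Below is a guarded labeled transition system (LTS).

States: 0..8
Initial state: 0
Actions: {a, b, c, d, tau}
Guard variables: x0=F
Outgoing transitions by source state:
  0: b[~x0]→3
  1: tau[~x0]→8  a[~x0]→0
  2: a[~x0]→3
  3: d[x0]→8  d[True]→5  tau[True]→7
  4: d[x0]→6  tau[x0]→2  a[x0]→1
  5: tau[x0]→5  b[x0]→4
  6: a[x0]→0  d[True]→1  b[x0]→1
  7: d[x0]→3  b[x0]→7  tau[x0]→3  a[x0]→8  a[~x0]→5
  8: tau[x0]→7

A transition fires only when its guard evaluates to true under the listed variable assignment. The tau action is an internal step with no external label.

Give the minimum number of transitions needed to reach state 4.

BFS to 4:
  L0 = {0}
  L1 = {3}
  L2 = {5,7}
4 never appears.

Answer: UNREACHABLE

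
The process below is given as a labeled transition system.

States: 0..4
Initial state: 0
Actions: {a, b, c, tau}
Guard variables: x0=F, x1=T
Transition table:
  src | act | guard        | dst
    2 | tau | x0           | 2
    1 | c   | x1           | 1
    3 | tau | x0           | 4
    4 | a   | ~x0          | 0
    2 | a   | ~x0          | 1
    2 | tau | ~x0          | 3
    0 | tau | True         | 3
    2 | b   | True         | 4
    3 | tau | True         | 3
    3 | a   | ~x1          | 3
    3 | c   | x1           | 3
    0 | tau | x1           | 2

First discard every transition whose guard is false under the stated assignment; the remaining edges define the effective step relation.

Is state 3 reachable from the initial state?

Guard filter leaves 9 enabled edge(s).
L0 = {0}
L1 = {2,3}  now seen {0,2,3}
L2 = {1,4}  now seen {0,1,2,3,4}
Reach set: {0,1,2,3,4}
Path to 3: tau

Answer: REACHABLE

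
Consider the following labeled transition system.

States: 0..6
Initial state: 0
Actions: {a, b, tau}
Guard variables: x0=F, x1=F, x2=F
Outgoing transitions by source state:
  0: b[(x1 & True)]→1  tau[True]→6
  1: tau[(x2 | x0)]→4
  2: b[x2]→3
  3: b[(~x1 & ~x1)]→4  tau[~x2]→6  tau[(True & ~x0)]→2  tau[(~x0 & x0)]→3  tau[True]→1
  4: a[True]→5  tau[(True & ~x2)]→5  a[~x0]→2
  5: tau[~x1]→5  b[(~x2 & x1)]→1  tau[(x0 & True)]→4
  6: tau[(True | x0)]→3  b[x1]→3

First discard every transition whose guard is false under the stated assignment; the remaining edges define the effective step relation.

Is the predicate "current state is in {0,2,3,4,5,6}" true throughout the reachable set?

Inv-set: {0,2,3,4,5,6}
R = {0,1,2,3,4,5,6}
  0: ✓
  1: ✗ unsafe
  2: ✓
  3: ✓
  4: ✓
  5: ✓
  6: ✓
reach 1 via tau·tau·tau — violates

Answer: INVARIANT VIOLATED at state 1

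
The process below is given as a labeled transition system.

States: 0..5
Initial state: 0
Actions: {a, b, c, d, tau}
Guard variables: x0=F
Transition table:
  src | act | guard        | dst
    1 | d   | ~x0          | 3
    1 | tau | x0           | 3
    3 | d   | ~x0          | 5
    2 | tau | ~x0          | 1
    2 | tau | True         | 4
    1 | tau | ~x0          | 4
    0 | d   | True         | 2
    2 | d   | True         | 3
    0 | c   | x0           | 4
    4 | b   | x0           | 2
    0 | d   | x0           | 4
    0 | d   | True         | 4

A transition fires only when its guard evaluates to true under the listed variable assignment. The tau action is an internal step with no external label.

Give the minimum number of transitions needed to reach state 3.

Answer: 2

Trace:
Layered search for 3:
  L0 = {0}
  L1 = {2,4}
  L2 = {1,3}
first hit 3 at d=2 via d·d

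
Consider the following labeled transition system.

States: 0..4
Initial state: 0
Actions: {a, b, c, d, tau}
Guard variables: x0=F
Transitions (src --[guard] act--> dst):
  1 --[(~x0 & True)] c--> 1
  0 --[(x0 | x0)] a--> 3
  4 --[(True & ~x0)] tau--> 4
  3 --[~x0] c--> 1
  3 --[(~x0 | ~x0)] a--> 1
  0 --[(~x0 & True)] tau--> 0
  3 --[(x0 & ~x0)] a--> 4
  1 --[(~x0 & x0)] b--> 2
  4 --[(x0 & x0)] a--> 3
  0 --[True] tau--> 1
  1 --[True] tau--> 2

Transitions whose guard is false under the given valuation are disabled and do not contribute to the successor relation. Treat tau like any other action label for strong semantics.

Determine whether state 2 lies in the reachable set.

Answer: REACHABLE

Analysis:
After dropping false guards: 7 live edges.
depth 0: {0}
depth 1: {1}  now seen {0,1}
depth 2: {2}  now seen {0,1,2}
R = {0,1,2}
witness 2: tau·tau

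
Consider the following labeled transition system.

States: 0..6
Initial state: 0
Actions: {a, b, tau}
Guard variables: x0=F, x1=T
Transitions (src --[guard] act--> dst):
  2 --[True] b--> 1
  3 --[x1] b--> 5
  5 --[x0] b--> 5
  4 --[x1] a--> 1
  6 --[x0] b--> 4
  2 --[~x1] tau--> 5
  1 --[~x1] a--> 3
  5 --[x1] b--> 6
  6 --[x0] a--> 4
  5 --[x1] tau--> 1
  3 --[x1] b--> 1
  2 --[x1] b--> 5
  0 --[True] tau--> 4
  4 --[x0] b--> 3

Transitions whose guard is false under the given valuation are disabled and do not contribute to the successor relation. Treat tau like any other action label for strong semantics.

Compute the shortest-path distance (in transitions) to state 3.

BFS to 3:
  depth 0: {0}
  depth 1: {4}
  depth 2: {1}
3 never appears.

Answer: UNREACHABLE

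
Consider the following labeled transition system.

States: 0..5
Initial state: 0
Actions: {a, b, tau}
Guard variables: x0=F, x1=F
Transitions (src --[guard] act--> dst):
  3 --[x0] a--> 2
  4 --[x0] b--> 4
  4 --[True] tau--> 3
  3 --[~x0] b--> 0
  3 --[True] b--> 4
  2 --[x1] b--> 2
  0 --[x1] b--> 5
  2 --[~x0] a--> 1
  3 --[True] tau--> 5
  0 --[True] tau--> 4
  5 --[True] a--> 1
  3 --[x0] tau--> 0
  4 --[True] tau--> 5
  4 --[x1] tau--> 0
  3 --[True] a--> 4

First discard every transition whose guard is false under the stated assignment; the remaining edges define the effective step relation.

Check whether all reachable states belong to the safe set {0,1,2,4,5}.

Inv-set: {0,1,2,4,5}
R = {0,1,3,4,5}
  0: ok
  1: ok
  3: ✗ unsafe
  4: ok
  5: ok
counterexample path to 3: tau·tau

Answer: INVARIANT VIOLATED at state 3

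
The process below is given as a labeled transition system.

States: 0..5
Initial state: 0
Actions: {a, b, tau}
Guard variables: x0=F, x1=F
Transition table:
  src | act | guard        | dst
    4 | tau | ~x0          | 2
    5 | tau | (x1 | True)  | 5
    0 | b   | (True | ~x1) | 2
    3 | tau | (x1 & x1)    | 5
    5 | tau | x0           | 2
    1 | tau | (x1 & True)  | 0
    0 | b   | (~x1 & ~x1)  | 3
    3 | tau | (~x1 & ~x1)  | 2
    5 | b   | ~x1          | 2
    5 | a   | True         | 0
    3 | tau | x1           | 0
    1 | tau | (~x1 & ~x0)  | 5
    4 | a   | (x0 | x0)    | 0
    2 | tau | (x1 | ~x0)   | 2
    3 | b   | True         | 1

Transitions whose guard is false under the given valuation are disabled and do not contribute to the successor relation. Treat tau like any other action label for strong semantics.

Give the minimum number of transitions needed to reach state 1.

Answer: 2

Trace:
Breadth-first toward 1:
  L0 = {0}
  L1 = {2,3}
  L2 = {1}
1 enters at depth 2; path b·b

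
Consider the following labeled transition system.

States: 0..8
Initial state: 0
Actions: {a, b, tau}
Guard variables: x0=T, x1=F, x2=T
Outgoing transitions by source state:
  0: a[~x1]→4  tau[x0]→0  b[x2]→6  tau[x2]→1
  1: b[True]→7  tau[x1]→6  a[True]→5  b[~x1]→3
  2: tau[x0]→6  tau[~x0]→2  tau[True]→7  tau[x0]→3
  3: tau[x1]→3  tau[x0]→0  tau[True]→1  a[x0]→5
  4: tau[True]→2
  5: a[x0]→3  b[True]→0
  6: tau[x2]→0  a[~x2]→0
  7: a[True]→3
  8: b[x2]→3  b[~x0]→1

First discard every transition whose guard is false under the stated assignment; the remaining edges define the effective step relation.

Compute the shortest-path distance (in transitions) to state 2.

Answer: 2

Analysis:
Breadth-first toward 2:
  L0 = {0}
  L1 = {1,4,6}
  L2 = {2,3,5,7}
first hit 2 at d=2 via a·tau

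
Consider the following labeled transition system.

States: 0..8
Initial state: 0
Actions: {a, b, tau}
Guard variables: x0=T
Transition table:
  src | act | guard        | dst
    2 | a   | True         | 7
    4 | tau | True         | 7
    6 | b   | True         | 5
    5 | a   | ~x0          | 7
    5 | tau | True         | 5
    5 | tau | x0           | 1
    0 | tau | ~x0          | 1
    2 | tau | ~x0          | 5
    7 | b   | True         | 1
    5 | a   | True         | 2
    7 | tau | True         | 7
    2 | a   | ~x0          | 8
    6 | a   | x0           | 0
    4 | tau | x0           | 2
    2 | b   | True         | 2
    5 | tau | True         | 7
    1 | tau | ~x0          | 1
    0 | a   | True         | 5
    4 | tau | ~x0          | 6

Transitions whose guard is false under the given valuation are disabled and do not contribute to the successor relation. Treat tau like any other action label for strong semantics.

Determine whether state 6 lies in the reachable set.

13 transition(s) survive guard evaluation.
L0 = {0}
L1 = {5}  total {0,5}
L2 = {1,2,7}  total {0,1,2,5,7}
Reachable = {0,1,2,5,7}

Answer: UNREACHABLE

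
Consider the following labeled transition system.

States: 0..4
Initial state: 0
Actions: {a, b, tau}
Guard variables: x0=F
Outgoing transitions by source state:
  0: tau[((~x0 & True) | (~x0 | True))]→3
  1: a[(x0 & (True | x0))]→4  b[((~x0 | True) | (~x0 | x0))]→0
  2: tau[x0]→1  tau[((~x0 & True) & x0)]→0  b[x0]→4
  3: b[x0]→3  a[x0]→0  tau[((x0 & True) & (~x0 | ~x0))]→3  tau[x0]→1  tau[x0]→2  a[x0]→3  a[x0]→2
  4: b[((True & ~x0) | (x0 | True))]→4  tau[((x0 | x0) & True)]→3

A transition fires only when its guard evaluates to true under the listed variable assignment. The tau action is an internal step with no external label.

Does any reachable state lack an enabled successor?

Answer: DEADLOCK at state 3

Analysis:
R = {0,3}
  0: tau→3  [deg 1]
  3: ∅  [deadlock]
Path to 3: tau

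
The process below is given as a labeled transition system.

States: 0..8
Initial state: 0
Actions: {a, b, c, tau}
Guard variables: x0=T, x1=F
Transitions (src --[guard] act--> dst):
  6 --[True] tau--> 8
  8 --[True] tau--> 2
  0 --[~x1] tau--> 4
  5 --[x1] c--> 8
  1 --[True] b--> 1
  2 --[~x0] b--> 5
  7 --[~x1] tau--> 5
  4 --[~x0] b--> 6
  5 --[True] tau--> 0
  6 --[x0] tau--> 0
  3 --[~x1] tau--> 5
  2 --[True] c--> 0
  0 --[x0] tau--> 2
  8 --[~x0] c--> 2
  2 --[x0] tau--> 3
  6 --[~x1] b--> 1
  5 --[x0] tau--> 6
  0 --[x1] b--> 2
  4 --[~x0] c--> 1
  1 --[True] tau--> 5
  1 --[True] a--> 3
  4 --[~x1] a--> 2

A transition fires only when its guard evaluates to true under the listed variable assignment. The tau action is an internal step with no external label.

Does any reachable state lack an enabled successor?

Reachable = {0,1,2,3,4,5,6,8}
  0: tau→2  tau→4  [2 exit(s)]
  1: a→3  b→1  tau→5  [3 exit(s)]
  2: c→0  tau→3  [2 exit(s)]
  3: tau→5  [1 exit(s)]
  4: a→2  [1 exit(s)]
  5: tau→0  tau→6  [2 exit(s)]
  6: b→1  tau→0  tau→8  [3 exit(s)]
  8: tau→2  [1 exit(s)]

Answer: DEADLOCK-FREE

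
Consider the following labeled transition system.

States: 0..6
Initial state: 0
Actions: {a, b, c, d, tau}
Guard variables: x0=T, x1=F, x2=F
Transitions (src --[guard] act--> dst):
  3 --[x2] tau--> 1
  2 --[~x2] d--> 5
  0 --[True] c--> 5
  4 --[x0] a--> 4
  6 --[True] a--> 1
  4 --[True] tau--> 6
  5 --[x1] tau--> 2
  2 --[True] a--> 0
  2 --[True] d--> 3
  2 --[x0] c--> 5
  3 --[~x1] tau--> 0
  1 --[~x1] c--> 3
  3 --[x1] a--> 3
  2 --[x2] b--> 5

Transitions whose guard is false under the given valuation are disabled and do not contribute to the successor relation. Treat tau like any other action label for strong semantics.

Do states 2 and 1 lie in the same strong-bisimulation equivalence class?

Compute ~ classes (split until stable):
  π0 = {{0,1,2,3,4,5,6}}
  π1 = {{0,1},{2},{3},{4},{5},{6}}
  π2 = {{0},{1},{2},{3},{4},{5},{6}}
Fixed point at round 3; 7 class(es).
[2]={2}  [1]={1}

Answer: NOT BISIMILAR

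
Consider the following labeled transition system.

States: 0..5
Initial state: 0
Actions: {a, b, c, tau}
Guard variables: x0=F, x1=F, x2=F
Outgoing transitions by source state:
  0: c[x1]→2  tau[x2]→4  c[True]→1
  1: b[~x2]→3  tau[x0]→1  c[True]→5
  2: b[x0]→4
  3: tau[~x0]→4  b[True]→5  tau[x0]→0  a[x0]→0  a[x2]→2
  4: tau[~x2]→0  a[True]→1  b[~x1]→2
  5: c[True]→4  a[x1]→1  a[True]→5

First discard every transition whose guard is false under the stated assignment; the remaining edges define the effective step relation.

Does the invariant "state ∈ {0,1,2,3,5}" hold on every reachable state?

Allowed set {0,1,2,3,5}
Reach set: {0,1,2,3,4,5}
  0: ✓
  1: ✓
  2: ✓
  3: ✓
  4: ✗ unsafe
  5: ✓
counterexample path to 4: c·b·tau

Answer: INVARIANT VIOLATED at state 4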